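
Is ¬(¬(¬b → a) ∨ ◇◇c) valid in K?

Tableau for the negation ¬(¬b → a) ∨ ◇◇c:
1. ¬(¬b → a) ∨ ◇◇c, w0
2. ◇◇c, w0
3. ◇c, w1
4. c, w2
Accessibility: w0Rw1, w1Rw2
The negation has an open branch (countermodel exists).

Not valid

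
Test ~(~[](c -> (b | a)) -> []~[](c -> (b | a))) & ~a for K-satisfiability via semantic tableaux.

Yes, satisfiable

1. ~(~[](c -> (b | a)) -> []~[](c -> (b | a))) & ~a, u
2. ~(~[](c -> (b | a)) -> []~[](c -> (b | a))), u
3. ~a, u
4. ~[](c -> (b | a)), u
5. ~[]~[](c -> (b | a)), u
6. ~(c -> (b | a)), v
7. c, v
8. ~(b | a), v
9. ~b, v
10. ~a, v
11. [](c -> (b | a)), w
Accessibility: uRv, uRw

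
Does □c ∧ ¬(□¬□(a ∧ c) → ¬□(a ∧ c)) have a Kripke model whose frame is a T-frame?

Unsatisfiable

1. □c ∧ ¬(□¬□(a ∧ c) → ¬□(a ∧ c)), w0
2. □c, w0
3. ¬(□¬□(a ∧ c) → ¬□(a ∧ c)), w0
4. □¬□(a ∧ c), w0
5. □(a ∧ c), w0
6. c, w0
7. ¬□(a ∧ c), w0
8. a ∧ c, w0
9. a, w0
10. ¬(a ∧ c), w1
11. c, w1
12. ¬□(a ∧ c), w1
13. a ∧ c, w1
14. a, w1
15. ¬c, w1
Accessibility: w0Rw0, w0Rw1, w1Rw1
Branch closes: c and ¬c both at w1.
(One branch shown.) All branches close.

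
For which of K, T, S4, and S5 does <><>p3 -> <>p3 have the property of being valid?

T-tableau for the negation ~(<><>p3 -> <>p3):
1. ~(<><>p3 -> <>p3), 0
2. <><>p3, 0
3. ~<>p3, 0
4. ~p3, 0
5. <>p3, 1
6. ~p3, 1
7. p3, 2
Accessibility: 0R0, 0R1, 1R1, 1R2, 2R2
Complete open branch: countermodel on a T-frame, so not valid in T, nor in K (the same frame is also a K-frame).
S4-tableau for the negation ~(<><>p3 -> <>p3):
1. ~(<><>p3 -> <>p3), 0
2. <><>p3, 0
3. ~<>p3, 0
4. ~p3, 0
5. <>p3, 1
6. ~p3, 1
7. p3, 2
8. ~p3, 2
Accessibility: 0R0, 0R1, 0R2, 1R1, 1R2, 2R2
Branch closes: p3 and ~p3 both at 2.
Every branch closes (one shown): valid in S4, hence also in S5 (every theorem of S4 is a theorem of S5).

S4, S5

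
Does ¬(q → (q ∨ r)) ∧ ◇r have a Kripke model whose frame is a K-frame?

1. ¬(q → (q ∨ r)) ∧ ◇r, w0
2. ¬(q → (q ∨ r)), w0
3. ◇r, w0
4. q, w0
5. ¬(q ∨ r), w0
6. ¬q, w0
7. ¬r, w0
Branch closes: q and ¬q both at w0.
All branches of the tableau close; one closing branch shown above.

Unsatisfiable (every branch closes)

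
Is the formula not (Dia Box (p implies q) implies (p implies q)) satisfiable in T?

1. not (Dia Box (p implies q) implies (p implies q)), u
2. Dia Box (p implies q), u
3. not (p implies q), u
4. p, u
5. not q, u
6. Box (p implies q), v
7. p implies q, v
8. q, v
Accessibility: uRu, uRv, vRv

Yes, satisfiable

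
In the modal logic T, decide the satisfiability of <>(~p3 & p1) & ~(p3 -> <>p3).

No, unsatisfiable

1. <>(~p3 & p1) & ~(p3 -> <>p3), u
2. <>(~p3 & p1), u
3. ~(p3 -> <>p3), u
4. p3, u
5. ~<>p3, u
6. ~p3, u
Accessibility: uRu
Branch closes: p3 and ~p3 both at u.
All branches of the tableau close; one closing branch shown above.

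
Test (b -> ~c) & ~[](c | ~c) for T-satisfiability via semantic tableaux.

Unsatisfiable (every branch closes)

1. (b -> ~c) & ~[](c | ~c), w0
2. b -> ~c, w0
3. ~[](c | ~c), w0
4. ~c, w0
5. ~(c | ~c), w1
6. ~c, w1
7. c, w1
Accessibility: w0Rw0, w0Rw1, w1Rw1
Branch closes: c and ~c both at w1.
(One branch shown.) All branches close.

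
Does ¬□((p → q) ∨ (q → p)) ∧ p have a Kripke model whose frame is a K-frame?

1. ¬□((p → q) ∨ (q → p)) ∧ p, w0
2. ¬□((p → q) ∨ (q → p)), w0   [∧-rule on 1]
3. p, w0   [∧-rule on 1]
4. ¬((p → q) ∨ (q → p)), w1   [¬□-rule on 2: fresh world w1, w0Rw1]
5. ¬(p → q), w1   [¬∨-rule on 4]
6. ¬(q → p), w1   [¬∨-rule on 4]
7. p, w1   [¬→-rule on 5]
8. ¬q, w1   [¬→-rule on 5]
9. q, w1   [¬→-rule on 6]
10. ¬p, w1   [¬→-rule on 6]
Accessibility: w0Rw1
Branch closes: q and ¬q both at w1.
Every branch closes; the branch above is one of them.

Unsatisfiable (every branch closes)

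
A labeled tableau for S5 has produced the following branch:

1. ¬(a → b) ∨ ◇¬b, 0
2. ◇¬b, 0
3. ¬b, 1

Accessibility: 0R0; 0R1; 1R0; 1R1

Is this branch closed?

Open

No world carries both an atom and its negation.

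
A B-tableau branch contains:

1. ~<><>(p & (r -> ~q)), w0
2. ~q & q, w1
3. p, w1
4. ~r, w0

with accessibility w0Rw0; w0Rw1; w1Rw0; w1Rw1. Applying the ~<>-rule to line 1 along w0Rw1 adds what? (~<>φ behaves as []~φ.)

~<>φ behaves as []~φ: propagate the negated body to each accessible world.

~<>(p & (r -> ~q)), w1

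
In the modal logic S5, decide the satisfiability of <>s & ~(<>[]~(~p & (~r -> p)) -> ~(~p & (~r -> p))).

1. <>s & ~(<>[]~(~p & (~r -> p)) -> ~(~p & (~r -> p))), 0
2. <>s, 0   [&-rule on 1]
3. ~(<>[]~(~p & (~r -> p)) -> ~(~p & (~r -> p))), 0   [&-rule on 1]
4. <>[]~(~p & (~r -> p)), 0   [~->-rule on 3]
5. ~p & (~r -> p), 0   [~->-rule on 3]
6. ~p, 0   [&-rule on 5]
7. ~r -> p, 0   [&-rule on 5]
8. r, 0   [->-rule on 7 (branches; this branch)]
9. s, 1   [<>-rule on 2: fresh world 1, 0R1]
10. []~(~p & (~r -> p)), 2   [<>-rule on 4: fresh world 2, 0R2]
11. ~(~p & (~r -> p)), 0   [[]-rule on 10 via 2R0]
12. ~(~p & (~r -> p)), 1   [[]-rule on 10 via 2R1]
13. ~(~p & (~r -> p)), 2   [[]-rule on 10 via 2R2]
14. ~(~r -> p), 0   [~&-rule on 11 (branches; this branch)]
15. ~r, 0   [~->-rule on 14]
Accessibility: 0R0, 0R1, 0R2, 1R0, 1R1, 1R2, 2R0, 2R1, 2R2
Branch closes: r and ~r both at 0.
Every branch closes; the branch above is one of them.

No, unsatisfiable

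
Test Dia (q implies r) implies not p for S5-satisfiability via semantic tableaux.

1. Dia (q implies r) implies not p, 0
2. not p, 0   [implies-rule on 1 (branches; this branch)]
Accessibility: 0R0

Satisfiable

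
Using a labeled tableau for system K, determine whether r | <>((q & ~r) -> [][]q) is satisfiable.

1. r | <>((q & ~r) -> [][]q), u
2. <>((q & ~r) -> [][]q), u   [|-rule on 1 (branches; this branch)]
3. (q & ~r) -> [][]q, v   [<>-rule on 2: fresh world v, uRv]
4. [][]q, v   [->-rule on 3 (branches; this branch)]
Accessibility: uRv

Satisfiable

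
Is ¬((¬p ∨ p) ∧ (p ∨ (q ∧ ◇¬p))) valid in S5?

Tableau for the negation (¬p ∨ p) ∧ (p ∨ (q ∧ ◇¬p)):
1. (¬p ∨ p) ∧ (p ∨ (q ∧ ◇¬p)), 0
2. ¬p ∨ p, 0   [∧-rule on 1]
3. p ∨ (q ∧ ◇¬p), 0   [∧-rule on 1]
4. p, 0   [∨-rule on 2 (branches; this branch)]
5. q ∧ ◇¬p, 0   [∨-rule on 3 (branches; this branch)]
6. q, 0   [∧-rule on 5]
7. ◇¬p, 0   [∧-rule on 5]
8. ¬p, 1   [◇-rule on 7: fresh world 1, 0R1]
Accessibility: 0R0, 0R1, 1R0, 1R1
The negation has an open branch (countermodel exists).

No, not valid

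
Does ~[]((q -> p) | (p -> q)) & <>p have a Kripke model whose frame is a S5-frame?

1. ~[]((q -> p) | (p -> q)) & <>p, u
2. ~[]((q -> p) | (p -> q)), u   [&-rule on 1]
3. <>p, u   [&-rule on 1]
4. ~((q -> p) | (p -> q)), v   [~[]-rule on 2: fresh world v, uRv]
5. ~(q -> p), v   [~|-rule on 4]
6. ~(p -> q), v   [~|-rule on 4]
7. q, v   [~->-rule on 5]
8. ~p, v   [~->-rule on 5]
9. p, v   [~->-rule on 6]
10. ~q, v   [~->-rule on 6]
Accessibility: uRu, uRv, vRu, vRv
Branch closes: p and ~p both at v.
All branches of the tableau close; one closing branch shown above.

No, unsatisfiable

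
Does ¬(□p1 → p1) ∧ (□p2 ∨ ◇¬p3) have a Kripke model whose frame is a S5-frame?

1. ¬(□p1 → p1) ∧ (□p2 ∨ ◇¬p3), 0
2. ¬(□p1 → p1), 0   [∧-rule on 1]
3. □p2 ∨ ◇¬p3, 0   [∧-rule on 1]
4. □p1, 0   [¬→-rule on 2]
5. ¬p1, 0   [¬→-rule on 2]
6. p1, 0   [□-rule on 4 via 0R0]
Accessibility: 0R0
Branch closes: p1 and ¬p1 both at 0.
Every branch closes; the branch above is one of them.

Unsatisfiable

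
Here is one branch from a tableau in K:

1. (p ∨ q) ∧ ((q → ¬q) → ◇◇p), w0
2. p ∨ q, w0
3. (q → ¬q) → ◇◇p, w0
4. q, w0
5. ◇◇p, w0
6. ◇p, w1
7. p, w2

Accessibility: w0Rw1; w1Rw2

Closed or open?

Not closed

There is no literal clash: for every atom and world, at most one sign appears.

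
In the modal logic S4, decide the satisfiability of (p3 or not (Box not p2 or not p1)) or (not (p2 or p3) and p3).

Yes, satisfiable

1. (p3 or not (Box not p2 or not p1)) or (not (p2 or p3) and p3), 0
2. p3 or not (Box not p2 or not p1), 0   [or-rule on 1 (branches; this branch)]
3. not (Box not p2 or not p1), 0   [or-rule on 2 (branches; this branch)]
4. not Box not p2, 0   [neg-or-rule on 3]
5. p1, 0   [neg-or-rule on 3]
6. p2, 1   [neg-Box-rule on 4: fresh world 1, 0R1]
Accessibility: 0R0, 0R1, 1R1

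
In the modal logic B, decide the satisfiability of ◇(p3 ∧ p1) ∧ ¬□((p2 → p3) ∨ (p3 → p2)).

No, unsatisfiable

1. ◇(p3 ∧ p1) ∧ ¬□((p2 → p3) ∨ (p3 → p2)), w0
2. ◇(p3 ∧ p1), w0
3. ¬□((p2 → p3) ∨ (p3 → p2)), w0
4. p3 ∧ p1, w1
5. p3, w1
6. p1, w1
7. ¬((p2 → p3) ∨ (p3 → p2)), w2
8. ¬(p2 → p3), w2
9. ¬(p3 → p2), w2
10. p2, w2
11. ¬p3, w2
12. p3, w2
13. ¬p2, w2
Accessibility: w0Rw0, w0Rw1, w0Rw2, w1Rw0, w1Rw1, w2Rw0, w2Rw2
Branch closes: p3 and ¬p3 both at w2.
(One branch shown.) All branches close.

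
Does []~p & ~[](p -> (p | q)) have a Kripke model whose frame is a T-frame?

1. []~p & ~[](p -> (p | q)), w0
2. []~p, w0   [&-rule on 1]
3. ~[](p -> (p | q)), w0   [&-rule on 1]
4. ~p, w0   [[]-rule on 2 via w0Rw0]
5. ~(p -> (p | q)), w1   [~[]-rule on 3: fresh world w1, w0Rw1]
6. p, w1   [~->-rule on 5]
7. ~(p | q), w1   [~->-rule on 5]
8. ~p, w1   [~|-rule on 7]
9. ~q, w1   [~|-rule on 7]
Accessibility: w0Rw0, w0Rw1, w1Rw1
Branch closes: p and ~p both at w1.
Every branch closes; the branch above is one of them.

No, unsatisfiable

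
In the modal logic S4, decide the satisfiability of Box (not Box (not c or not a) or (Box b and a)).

1. Box (not Box (not c or not a) or (Box b and a)), 0
2. not Box (not c or not a) or (Box b and a), 0
3. Box b and a, 0
4. Box b, 0
5. a, 0
6. b, 0
Accessibility: 0R0

Yes, satisfiable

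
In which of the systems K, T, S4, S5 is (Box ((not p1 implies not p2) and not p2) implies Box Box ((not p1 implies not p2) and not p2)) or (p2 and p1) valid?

T-tableau for the negation not ((Box ((not p1 implies not p2) and not p2) implies Box Box ((not p1 implies not p2) and not p2)) or (p2 and p1)):
1. not ((Box ((not p1 implies not p2) and not p2) implies Box Box ((not p1 implies not p2) and not p2)) or (p2 and p1)), 0
2. not (Box ((not p1 implies not p2) and not p2) implies Box Box ((not p1 implies not p2) and not p2)), 0
3. not (p2 and p1), 0
4. Box ((not p1 implies not p2) and not p2), 0
5. not Box Box ((not p1 implies not p2) and not p2), 0
6. (not p1 implies not p2) and not p2, 0
7. not p1 implies not p2, 0
8. not p2, 0
9. not p1, 0
10. not Box ((not p1 implies not p2) and not p2), 1
11. (not p1 implies not p2) and not p2, 1
12. not p1 implies not p2, 1
13. not p2, 1
14. not ((not p1 implies not p2) and not p2), 2
15. p2, 2
Accessibility: 0R0, 0R1, 1R1, 1R2, 2R2
Complete open branch: countermodel on a T-frame, so not valid in T, nor in K (the same frame is also a K-frame).
S4-tableau for the negation not ((Box ((not p1 implies not p2) and not p2) implies Box Box ((not p1 implies not p2) and not p2)) or (p2 and p1)):
1. not ((Box ((not p1 implies not p2) and not p2) implies Box Box ((not p1 implies not p2) and not p2)) or (p2 and p1)), 0
2. not (Box ((not p1 implies not p2) and not p2) implies Box Box ((not p1 implies not p2) and not p2)), 0
3. not (p2 and p1), 0
4. Box ((not p1 implies not p2) and not p2), 0
5. not Box Box ((not p1 implies not p2) and not p2), 0
6. (not p1 implies not p2) and not p2, 0
7. not p1 implies not p2, 0
8. not p2, 0
9. not p1, 0
10. not Box ((not p1 implies not p2) and not p2), 1
11. (not p1 implies not p2) and not p2, 1
12. not p1 implies not p2, 1
13. not p2, 1
14. not ((not p1 implies not p2) and not p2), 2
15. (not p1 implies not p2) and not p2, 2
16. not p1 implies not p2, 2
17. not p2, 2
18. not (not p1 implies not p2), 2
19. not p1, 2
20. p2, 2
Accessibility: 0R0, 0R1, 0R2, 1R1, 1R2, 2R2
Branch closes: p2 and not p2 both at 2.
Every branch closes (one shown): valid in S4, hence also in S5 (every theorem of S4 is a theorem of S5).

S4, S5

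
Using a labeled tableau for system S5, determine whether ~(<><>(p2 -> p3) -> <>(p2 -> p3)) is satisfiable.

1. ~(<><>(p2 -> p3) -> <>(p2 -> p3)), 0
2. <><>(p2 -> p3), 0   [~->-rule on 1]
3. ~<>(p2 -> p3), 0   [~->-rule on 1]
4. ~(p2 -> p3), 0   [~<>-rule on 3 via 0R0]
5. p2, 0   [~->-rule on 4]
6. ~p3, 0   [~->-rule on 4]
7. <>(p2 -> p3), 1   [<>-rule on 2: fresh world 1, 0R1]
8. ~(p2 -> p3), 1   [~<>-rule on 3 via 0R1]
9. p2, 1   [~->-rule on 8]
10. ~p3, 1   [~->-rule on 8]
11. p2 -> p3, 2   [<>-rule on 7: fresh world 2, 1R2]
12. ~(p2 -> p3), 2   [~<>-rule on 3 via 0R2]
13. p2, 2   [~->-rule on 12]
14. ~p3, 2   [~->-rule on 12]
15. p3, 2   [->-rule on 11 (branches; this branch)]
Accessibility: 0R0, 0R1, 0R2, 1R0, 1R1, 1R2, 2R0, 2R1, 2R2
Branch closes: p3 and ~p3 both at 2.
All branches of the tableau close; one closing branch shown above.

Unsatisfiable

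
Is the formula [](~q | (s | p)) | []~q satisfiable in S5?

Satisfiable (open branch found)

1. [](~q | (s | p)) | []~q, u
2. []~q, u
3. ~q, u
Accessibility: uRu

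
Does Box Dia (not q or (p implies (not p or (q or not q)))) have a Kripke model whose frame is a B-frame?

Satisfiable (open branch found)

1. Box Dia (not q or (p implies (not p or (q or not q)))), 0
2. Dia (not q or (p implies (not p or (q or not q)))), 0   [Box-rule on 1 via 0R0]
3. not q or (p implies (not p or (q or not q))), 1   [Dia-rule on 2: fresh world 1, 0R1]
4. Dia (not q or (p implies (not p or (q or not q)))), 1   [Box-rule on 1 via 0R1]
5. p implies (not p or (q or not q)), 1   [or-rule on 3 (branches; this branch)]
6. not p or (q or not q), 1   [implies-rule on 5 (branches; this branch)]
7. q or not q, 1   [or-rule on 6 (branches; this branch)]
8. not q, 1   [or-rule on 7 (branches; this branch)]
9. not q or (p implies (not p or (q or not q))), 2   [Dia-rule on 4: fresh world 2, 1R2]
10. p implies (not p or (q or not q)), 2   [or-rule on 9 (branches; this branch)]
11. not p or (q or not q), 2   [implies-rule on 10 (branches; this branch)]
12. q or not q, 2   [or-rule on 11 (branches; this branch)]
13. not q, 2   [or-rule on 12 (branches; this branch)]
Accessibility: 0R0, 0R1, 1R0, 1R1, 1R2, 2R1, 2R2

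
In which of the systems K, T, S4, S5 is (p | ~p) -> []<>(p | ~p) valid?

T, S4, S5

K-tableau for the negation ~((p | ~p) -> []<>(p | ~p)):
1. ~((p | ~p) -> []<>(p | ~p)), w0
2. p | ~p, w0   [~->-rule on 1]
3. ~[]<>(p | ~p), w0   [~->-rule on 1]
4. ~p, w0   [|-rule on 2 (branches; this branch)]
5. ~<>(p | ~p), w1   [~[]-rule on 3: fresh world w1, w0Rw1]
Accessibility: w0Rw1
Complete open branch: countermodel on a K-frame, so not valid in K.
T-tableau for the negation ~((p | ~p) -> []<>(p | ~p)):
1. ~((p | ~p) -> []<>(p | ~p)), w0
2. p | ~p, w0   [~->-rule on 1]
3. ~[]<>(p | ~p), w0   [~->-rule on 1]
4. ~p, w0   [|-rule on 2 (branches; this branch)]
5. ~<>(p | ~p), w1   [~[]-rule on 3: fresh world w1, w0Rw1]
6. ~(p | ~p), w1   [~<>-rule on 5 via w1Rw1]
7. ~p, w1   [~|-rule on 6]
8. p, w1   [~|-rule on 6]
Accessibility: w0Rw0, w0Rw1, w1Rw1
Branch closes: p and ~p both at w1.
Every branch closes (one shown): valid in T, hence also in S4, S5 (every theorem of T is a theorem of S4 and S5).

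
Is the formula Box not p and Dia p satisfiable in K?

1. Box not p and Dia p, w0
2. Box not p, w0   [and-rule on 1]
3. Dia p, w0   [and-rule on 1]
4. p, w1   [Dia-rule on 3: fresh world w1, w0Rw1]
5. not p, w1   [Box-rule on 2 via w0Rw1]
Accessibility: w0Rw1
Branch closes: p and not p both at w1.
Every branch closes; the branch above is one of them.

Unsatisfiable (every branch closes)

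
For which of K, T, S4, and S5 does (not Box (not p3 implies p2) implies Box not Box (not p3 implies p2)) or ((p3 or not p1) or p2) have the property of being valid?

S5

S5-tableau for the negation not ((not Box (not p3 implies p2) implies Box not Box (not p3 implies p2)) or ((p3 or not p1) or p2)):
1. not ((not Box (not p3 implies p2) implies Box not Box (not p3 implies p2)) or ((p3 or not p1) or p2)), u
2. not (not Box (not p3 implies p2) implies Box not Box (not p3 implies p2)), u   [neg-or-rule on 1]
3. not ((p3 or not p1) or p2), u   [neg-or-rule on 1]
4. not Box (not p3 implies p2), u   [neg-implies-rule on 2]
5. not Box not Box (not p3 implies p2), u   [neg-implies-rule on 2]
6. not (p3 or not p1), u   [neg-or-rule on 3]
7. not p2, u   [neg-or-rule on 3]
8. not p3, u   [neg-or-rule on 6]
9. p1, u   [neg-or-rule on 6]
10. not (not p3 implies p2), v   [neg-Box-rule on 4: fresh world v, uRv]
11. not p3, v   [neg-implies-rule on 10]
12. not p2, v   [neg-implies-rule on 10]
13. Box (not p3 implies p2), w   [neg-Box-rule on 5: fresh world w, uRw]
14. not p3 implies p2, u   [Box-rule on 13 via wRu]
15. not p3 implies p2, v   [Box-rule on 13 via wRv]
16. not p3 implies p2, w   [Box-rule on 13 via wRw]
17. p2, u   [implies-rule on 14 (branches; this branch)]
Accessibility: uRu, uRv, uRw, vRu, vRv, vRw, wRu, wRv, wRw
Branch closes: p2 and not p2 both at u.
Every branch closes (one shown): valid in S5.
S4-tableau for the negation not ((not Box (not p3 implies p2) implies Box not Box (not p3 implies p2)) or ((p3 or not p1) or p2)):
1. not ((not Box (not p3 implies p2) implies Box not Box (not p3 implies p2)) or ((p3 or not p1) or p2)), u
2. not (not Box (not p3 implies p2) implies Box not Box (not p3 implies p2)), u   [neg-or-rule on 1]
3. not ((p3 or not p1) or p2), u   [neg-or-rule on 1]
4. not Box (not p3 implies p2), u   [neg-implies-rule on 2]
5. not Box not Box (not p3 implies p2), u   [neg-implies-rule on 2]
6. not (p3 or not p1), u   [neg-or-rule on 3]
7. not p2, u   [neg-or-rule on 3]
8. not p3, u   [neg-or-rule on 6]
9. p1, u   [neg-or-rule on 6]
10. not (not p3 implies p2), v   [neg-Box-rule on 4: fresh world v, uRv]
11. not p3, v   [neg-implies-rule on 10]
12. not p2, v   [neg-implies-rule on 10]
13. Box (not p3 implies p2), w   [neg-Box-rule on 5: fresh world w, uRw]
14. not p3 implies p2, w   [Box-rule on 13 via wRw]
15. p2, w   [implies-rule on 14 (branches; this branch)]
Accessibility: uRu, uRv, uRw, vRv, wRw
Complete open branch: countermodel on an S4-frame, so not valid in S4, nor in K, T (the same frame is also a K-frame and a T-frame).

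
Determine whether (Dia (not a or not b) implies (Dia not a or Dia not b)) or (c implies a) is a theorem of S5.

Valid

Tableau for the negation not ((Dia (not a or not b) implies (Dia not a or Dia not b)) or (c implies a)):
1. not ((Dia (not a or not b) implies (Dia not a or Dia not b)) or (c implies a)), u
2. not (Dia (not a or not b) implies (Dia not a or Dia not b)), u   [neg-or-rule on 1]
3. not (c implies a), u   [neg-or-rule on 1]
4. Dia (not a or not b), u   [neg-implies-rule on 2]
5. not (Dia not a or Dia not b), u   [neg-implies-rule on 2]
6. c, u   [neg-implies-rule on 3]
7. not a, u   [neg-implies-rule on 3]
8. not Dia not a, u   [neg-or-rule on 5]
9. not Dia not b, u   [neg-or-rule on 5]
10. a, u   [neg-Dia-rule on 8 via uRu]
Accessibility: uRu
Branch closes: a and not a both at u.
All branches of the negation close; one closing branch shown above.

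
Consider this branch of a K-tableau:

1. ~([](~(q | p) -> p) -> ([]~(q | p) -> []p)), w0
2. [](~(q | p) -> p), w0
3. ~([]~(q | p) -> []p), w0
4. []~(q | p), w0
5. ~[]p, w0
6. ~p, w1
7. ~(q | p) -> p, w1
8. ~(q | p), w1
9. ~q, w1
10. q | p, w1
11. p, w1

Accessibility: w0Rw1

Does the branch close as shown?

Both p and ~p appear at w1.

Closed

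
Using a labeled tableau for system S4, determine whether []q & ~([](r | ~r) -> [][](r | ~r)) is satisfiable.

No, unsatisfiable

1. []q & ~([](r | ~r) -> [][](r | ~r)), 0
2. []q, 0
3. ~([](r | ~r) -> [][](r | ~r)), 0
4. [](r | ~r), 0
5. ~[][](r | ~r), 0
6. q, 0
7. r | ~r, 0
8. ~r, 0
9. ~[](r | ~r), 1
10. q, 1
11. r | ~r, 1
12. ~r, 1
13. ~(r | ~r), 2
14. ~r, 2
15. r, 2
Accessibility: 0R0, 0R1, 0R2, 1R1, 1R2, 2R2
Branch closes: r and ~r both at 2.
Every branch closes; the branch above is one of them.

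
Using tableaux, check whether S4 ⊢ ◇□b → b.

Invalid (countermodel exists)

Tableau for the negation ¬(◇□b → b):
1. ¬(◇□b → b), w0
2. ◇□b, w0
3. ¬b, w0
4. □b, w1
5. b, w1
Accessibility: w0Rw0, w0Rw1, w1Rw1
The negation has an open branch (countermodel exists).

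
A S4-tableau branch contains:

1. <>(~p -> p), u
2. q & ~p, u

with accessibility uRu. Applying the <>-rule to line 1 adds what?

a fresh world v with uRv, and ~p -> p at v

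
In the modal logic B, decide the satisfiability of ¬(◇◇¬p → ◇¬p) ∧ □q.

1. ¬(◇◇¬p → ◇¬p) ∧ □q, 0
2. ¬(◇◇¬p → ◇¬p), 0   [∧-rule on 1]
3. □q, 0   [∧-rule on 1]
4. ◇◇¬p, 0   [¬→-rule on 2]
5. ¬◇¬p, 0   [¬→-rule on 2]
6. q, 0   [□-rule on 3 via 0R0]
7. p, 0   [¬◇-rule on 5 via 0R0]
8. ◇¬p, 1   [◇-rule on 4: fresh world 1, 0R1]
9. q, 1   [□-rule on 3 via 0R1]
10. p, 1   [¬◇-rule on 5 via 0R1]
11. ¬p, 2   [◇-rule on 8: fresh world 2, 1R2]
Accessibility: 0R0, 0R1, 1R0, 1R1, 1R2, 2R1, 2R2

Satisfiable (open branch found)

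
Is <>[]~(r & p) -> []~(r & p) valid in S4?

Tableau for the negation ~(<>[]~(r & p) -> []~(r & p)):
1. ~(<>[]~(r & p) -> []~(r & p)), 0
2. <>[]~(r & p), 0
3. ~[]~(r & p), 0
4. []~(r & p), 1
5. ~(r & p), 1
6. ~p, 1
7. r & p, 2
8. r, 2
9. p, 2
Accessibility: 0R0, 0R1, 0R2, 1R1, 2R2
The negation has an open branch (countermodel exists).

Invalid (countermodel exists)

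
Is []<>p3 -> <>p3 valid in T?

Tableau for the negation ~([]<>p3 -> <>p3):
1. ~([]<>p3 -> <>p3), 0
2. []<>p3, 0   [~->-rule on 1]
3. ~<>p3, 0   [~->-rule on 1]
4. <>p3, 0   [[]-rule on 2 via 0R0]
5. ~p3, 0   [~<>-rule on 3 via 0R0]
6. p3, 1   [<>-rule on 4: fresh world 1, 0R1]
7. <>p3, 1   [[]-rule on 2 via 0R1]
8. ~p3, 1   [~<>-rule on 3 via 0R1]
Accessibility: 0R0, 0R1, 1R1
Branch closes: p3 and ~p3 both at 1.
All branches of the negation close; one closing branch shown above.

Valid in T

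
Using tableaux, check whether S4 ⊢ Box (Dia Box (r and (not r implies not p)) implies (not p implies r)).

Tableau for the negation not Box (Dia Box (r and (not r implies not p)) implies (not p implies r)):
1. not Box (Dia Box (r and (not r implies not p)) implies (not p implies r)), 0
2. not (Dia Box (r and (not r implies not p)) implies (not p implies r)), 1   [neg-Box-rule on 1: fresh world 1, 0R1]
3. Dia Box (r and (not r implies not p)), 1   [neg-implies-rule on 2]
4. not (not p implies r), 1   [neg-implies-rule on 2]
5. not p, 1   [neg-implies-rule on 4]
6. not r, 1   [neg-implies-rule on 4]
7. Box (r and (not r implies not p)), 2   [Dia-rule on 3: fresh world 2, 1R2]
8. r and (not r implies not p), 2   [Box-rule on 7 via 2R2]
9. r, 2   [and-rule on 8]
10. not r implies not p, 2   [and-rule on 8]
11. not p, 2   [implies-rule on 10 (branches; this branch)]
Accessibility: 0R0, 0R1, 0R2, 1R1, 1R2, 2R2
The negation has an open branch (countermodel exists).

Invalid (countermodel exists)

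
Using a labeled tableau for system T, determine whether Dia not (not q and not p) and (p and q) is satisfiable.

Yes, satisfiable

1. Dia not (not q and not p) and (p and q), w0
2. Dia not (not q and not p), w0
3. p and q, w0
4. p, w0
5. q, w0
6. not (not q and not p), w1
7. p, w1
Accessibility: w0Rw0, w0Rw1, w1Rw1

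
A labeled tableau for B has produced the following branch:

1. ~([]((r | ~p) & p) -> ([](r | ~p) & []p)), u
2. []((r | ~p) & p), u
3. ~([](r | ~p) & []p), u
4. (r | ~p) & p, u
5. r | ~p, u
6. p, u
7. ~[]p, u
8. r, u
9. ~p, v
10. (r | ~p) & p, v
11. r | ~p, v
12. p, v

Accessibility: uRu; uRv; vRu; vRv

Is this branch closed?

Closed

Both p and ~p appear at v.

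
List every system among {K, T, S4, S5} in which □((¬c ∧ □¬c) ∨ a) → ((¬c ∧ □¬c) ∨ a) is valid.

T-tableau for the negation ¬(□((¬c ∧ □¬c) ∨ a) → ((¬c ∧ □¬c) ∨ a)):
1. ¬(□((¬c ∧ □¬c) ∨ a) → ((¬c ∧ □¬c) ∨ a)), 0
2. □((¬c ∧ □¬c) ∨ a), 0   [¬→-rule on 1]
3. ¬((¬c ∧ □¬c) ∨ a), 0   [¬→-rule on 1]
4. ¬(¬c ∧ □¬c), 0   [¬∨-rule on 3]
5. ¬a, 0   [¬∨-rule on 3]
6. (¬c ∧ □¬c) ∨ a, 0   [□-rule on 2 via 0R0]
7. ¬□¬c, 0   [¬∧-rule on 4 (branches; this branch)]
8. ¬c ∧ □¬c, 0   [∨-rule on 6 (branches; this branch)]
9. ¬c, 0   [∧-rule on 8]
10. □¬c, 0   [∧-rule on 8]
11. c, 1   [¬□-rule on 7: fresh world 1, 0R1]
12. (¬c ∧ □¬c) ∨ a, 1   [□-rule on 2 via 0R1]
13. ¬c, 1   [□-rule on 10 via 0R1]
Accessibility: 0R0, 0R1, 1R1
Branch closes: c and ¬c both at 1.
Every branch closes (one shown): valid in T, hence also in S4, S5 (every theorem of T is a theorem of S4 and S5).
K-tableau for the negation ¬(□((¬c ∧ □¬c) ∨ a) → ((¬c ∧ □¬c) ∨ a)):
1. ¬(□((¬c ∧ □¬c) ∨ a) → ((¬c ∧ □¬c) ∨ a)), 0
2. □((¬c ∧ □¬c) ∨ a), 0   [¬→-rule on 1]
3. ¬((¬c ∧ □¬c) ∨ a), 0   [¬→-rule on 1]
4. ¬(¬c ∧ □¬c), 0   [¬∨-rule on 3]
5. ¬a, 0   [¬∨-rule on 3]
6. ¬□¬c, 0   [¬∧-rule on 4 (branches; this branch)]
7. c, 1   [¬□-rule on 6: fresh world 1, 0R1]
8. (¬c ∧ □¬c) ∨ a, 1   [□-rule on 2 via 0R1]
9. a, 1   [∨-rule on 8 (branches; this branch)]
Accessibility: 0R1
Complete open branch: countermodel on a K-frame, so not valid in K.

T, S4, S5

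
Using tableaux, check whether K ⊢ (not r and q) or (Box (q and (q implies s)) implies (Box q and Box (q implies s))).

Valid

Tableau for the negation not ((not r and q) or (Box (q and (q implies s)) implies (Box q and Box (q implies s)))):
1. not ((not r and q) or (Box (q and (q implies s)) implies (Box q and Box (q implies s)))), 0
2. not (not r and q), 0   [neg-or-rule on 1]
3. not (Box (q and (q implies s)) implies (Box q and Box (q implies s))), 0   [neg-or-rule on 1]
4. Box (q and (q implies s)), 0   [neg-implies-rule on 3]
5. not (Box q and Box (q implies s)), 0   [neg-implies-rule on 3]
6. not q, 0   [neg-and-rule on 2 (branches; this branch)]
7. not Box (q implies s), 0   [neg-and-rule on 5 (branches; this branch)]
8. not (q implies s), 1   [neg-Box-rule on 7: fresh world 1, 0R1]
9. q, 1   [neg-implies-rule on 8]
10. not s, 1   [neg-implies-rule on 8]
11. q and (q implies s), 1   [Box-rule on 4 via 0R1]
12. q implies s, 1   [and-rule on 11]
13. s, 1   [implies-rule on 12 (branches; this branch)]
Accessibility: 0R1
Branch closes: s and not s both at 1.
All branches of the negation close; one closing branch shown above.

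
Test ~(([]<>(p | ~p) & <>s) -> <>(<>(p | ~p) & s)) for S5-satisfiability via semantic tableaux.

1. ~(([]<>(p | ~p) & <>s) -> <>(<>(p | ~p) & s)), w0
2. []<>(p | ~p) & <>s, w0
3. ~<>(<>(p | ~p) & s), w0
4. []<>(p | ~p), w0
5. <>s, w0
6. ~(<>(p | ~p) & s), w0
7. <>(p | ~p), w0
8. ~s, w0
9. s, w1
10. ~(<>(p | ~p) & s), w1
11. <>(p | ~p), w1
12. ~<>(p | ~p), w1
13. ~(p | ~p), w0
14. ~p, w0
15. p, w0
Accessibility: w0Rw0, w0Rw1, w1Rw0, w1Rw1
Branch closes: p and ~p both at w0.
(One branch shown.) All branches close.

No, unsatisfiable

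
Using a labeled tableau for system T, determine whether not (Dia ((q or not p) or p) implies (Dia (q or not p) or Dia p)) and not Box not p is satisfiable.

Unsatisfiable (every branch closes)

1. not (Dia ((q or not p) or p) implies (Dia (q or not p) or Dia p)) and not Box not p, 0
2. not (Dia ((q or not p) or p) implies (Dia (q or not p) or Dia p)), 0
3. not Box not p, 0
4. Dia ((q or not p) or p), 0
5. not (Dia (q or not p) or Dia p), 0
6. not Dia (q or not p), 0
7. not Dia p, 0
8. not (q or not p), 0
9. not q, 0
10. p, 0
11. not p, 0
Accessibility: 0R0
Branch closes: p and not p both at 0.
Every branch closes; the branch above is one of them.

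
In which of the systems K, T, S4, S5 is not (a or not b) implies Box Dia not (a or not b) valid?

S5

S5-tableau for the negation not (not (a or not b) implies Box Dia not (a or not b)):
1. not (not (a or not b) implies Box Dia not (a or not b)), u
2. not (a or not b), u
3. not Box Dia not (a or not b), u
4. not a, u
5. b, u
6. not Dia not (a or not b), v
7. a or not b, u
8. a or not b, v
9. not b, u
Accessibility: uRu, uRv, vRu, vRv
Branch closes: b and not b both at u.
Every branch closes (one shown): valid in S5.
S4-tableau for the negation not (not (a or not b) implies Box Dia not (a or not b)):
1. not (not (a or not b) implies Box Dia not (a or not b)), u
2. not (a or not b), u
3. not Box Dia not (a or not b), u
4. not a, u
5. b, u
6. not Dia not (a or not b), v
7. a or not b, v
8. not b, v
Accessibility: uRu, uRv, vRv
Complete open branch: countermodel on an S4-frame, so not valid in S4, nor in K, T (the same frame is also a K-frame and a T-frame).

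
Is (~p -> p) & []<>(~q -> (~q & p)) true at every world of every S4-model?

Tableau for the negation ~((~p -> p) & []<>(~q -> (~q & p))):
1. ~((~p -> p) & []<>(~q -> (~q & p))), w0
2. ~[]<>(~q -> (~q & p)), w0   [~&-rule on 1 (branches; this branch)]
3. ~<>(~q -> (~q & p)), w1   [~[]-rule on 2: fresh world w1, w0Rw1]
4. ~(~q -> (~q & p)), w1   [~<>-rule on 3 via w1Rw1]
5. ~q, w1   [~->-rule on 4]
6. ~(~q & p), w1   [~->-rule on 4]
7. ~p, w1   [~&-rule on 6 (branches; this branch)]
Accessibility: w0Rw0, w0Rw1, w1Rw1
The negation has an open branch (countermodel exists).

Not valid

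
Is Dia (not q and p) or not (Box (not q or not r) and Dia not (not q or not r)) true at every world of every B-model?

Valid

Tableau for the negation not (Dia (not q and p) or not (Box (not q or not r) and Dia not (not q or not r))):
1. not (Dia (not q and p) or not (Box (not q or not r) and Dia not (not q or not r))), u
2. not Dia (not q and p), u
3. Box (not q or not r) and Dia not (not q or not r), u
4. Box (not q or not r), u
5. Dia not (not q or not r), u
6. not (not q and p), u
7. not q or not r, u
8. not p, u
9. not r, u
10. not (not q or not r), v
11. q, v
12. r, v
13. not (not q and p), v
14. not q or not r, v
15. not p, v
16. not r, v
Accessibility: uRu, uRv, vRu, vRv
Branch closes: r and not r both at v.
All branches of the negation close; one closing branch shown above.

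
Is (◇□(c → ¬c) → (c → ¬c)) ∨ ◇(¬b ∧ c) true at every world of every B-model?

Valid

Tableau for the negation ¬((◇□(c → ¬c) → (c → ¬c)) ∨ ◇(¬b ∧ c)):
1. ¬((◇□(c → ¬c) → (c → ¬c)) ∨ ◇(¬b ∧ c)), u
2. ¬(◇□(c → ¬c) → (c → ¬c)), u
3. ¬◇(¬b ∧ c), u
4. ◇□(c → ¬c), u
5. ¬(c → ¬c), u
6. c, u
7. ¬(¬b ∧ c), u
8. b, u
9. □(c → ¬c), v
10. ¬(¬b ∧ c), v
11. c → ¬c, u
12. c → ¬c, v
13. ¬c, v
14. ¬c, u
Accessibility: uRu, uRv, vRu, vRv
Branch closes: c and ¬c both at u.
Every branch of the negation's tableau closes; the branch above is one of them.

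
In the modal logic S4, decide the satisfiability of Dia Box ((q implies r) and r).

Satisfiable (open branch found)

1. Dia Box ((q implies r) and r), w0
2. Box ((q implies r) and r), w1
3. (q implies r) and r, w1
4. q implies r, w1
5. r, w1
Accessibility: w0Rw0, w0Rw1, w1Rw1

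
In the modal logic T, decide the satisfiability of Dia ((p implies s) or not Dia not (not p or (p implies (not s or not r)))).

1. Dia ((p implies s) or not Dia not (not p or (p implies (not s or not r)))), u
2. (p implies s) or not Dia not (not p or (p implies (not s or not r))), v   [Dia-rule on 1: fresh world v, uRv]
3. not Dia not (not p or (p implies (not s or not r))), v   [or-rule on 2 (branches; this branch)]
4. not p or (p implies (not s or not r)), v   [neg-Dia-rule on 3 via vRv]
5. p implies (not s or not r), v   [or-rule on 4 (branches; this branch)]
6. not s or not r, v   [implies-rule on 5 (branches; this branch)]
7. not r, v   [or-rule on 6 (branches; this branch)]
Accessibility: uRu, uRv, vRv

Yes, satisfiable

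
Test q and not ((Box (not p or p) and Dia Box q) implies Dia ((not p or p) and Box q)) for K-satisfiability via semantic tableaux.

1. q and not ((Box (not p or p) and Dia Box q) implies Dia ((not p or p) and Box q)), u
2. q, u   [and-rule on 1]
3. not ((Box (not p or p) and Dia Box q) implies Dia ((not p or p) and Box q)), u   [and-rule on 1]
4. Box (not p or p) and Dia Box q, u   [neg-implies-rule on 3]
5. not Dia ((not p or p) and Box q), u   [neg-implies-rule on 3]
6. Box (not p or p), u   [and-rule on 4]
7. Dia Box q, u   [and-rule on 4]
8. Box q, v   [Dia-rule on 7: fresh world v, uRv]
9. not ((not p or p) and Box q), v   [neg-Dia-rule on 5 via uRv]
10. not p or p, v   [Box-rule on 6 via uRv]
11. not Box q, v   [neg-and-rule on 9 (branches; this branch)]
12. p, v   [or-rule on 10 (branches; this branch)]
13. not q, w   [neg-Box-rule on 11: fresh world w, vRw]
14. q, w   [Box-rule on 8 via vRw]
Accessibility: uRv, vRw
Branch closes: q and not q both at w.
(One branch shown.) All branches close.

Unsatisfiable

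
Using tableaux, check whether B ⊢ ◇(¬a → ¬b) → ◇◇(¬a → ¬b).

Valid in B

Tableau for the negation ¬(◇(¬a → ¬b) → ◇◇(¬a → ¬b)):
1. ¬(◇(¬a → ¬b) → ◇◇(¬a → ¬b)), u
2. ◇(¬a → ¬b), u   [¬→-rule on 1]
3. ¬◇◇(¬a → ¬b), u   [¬→-rule on 1]
4. ¬◇(¬a → ¬b), u   [¬◇-rule on 3 via uRu]
5. ¬(¬a → ¬b), u   [¬◇-rule on 4 via uRu]
6. ¬a, u   [¬→-rule on 5]
7. b, u   [¬→-rule on 5]
8. ¬a → ¬b, v   [◇-rule on 2: fresh world v, uRv]
9. ¬◇(¬a → ¬b), v   [¬◇-rule on 3 via uRv]
10. ¬(¬a → ¬b), v   [¬◇-rule on 4 via uRv]
11. ¬a, v   [¬→-rule on 10]
12. b, v   [¬→-rule on 10]
13. ¬b, v   [→-rule on 8 (branches; this branch)]
Accessibility: uRu, uRv, vRu, vRv
Branch closes: b and ¬b both at v.
All branches of the negation close; one closing branch shown above.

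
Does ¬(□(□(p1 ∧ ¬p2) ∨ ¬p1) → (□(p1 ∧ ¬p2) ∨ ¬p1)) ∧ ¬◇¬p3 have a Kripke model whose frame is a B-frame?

1. ¬(□(□(p1 ∧ ¬p2) ∨ ¬p1) → (□(p1 ∧ ¬p2) ∨ ¬p1)) ∧ ¬◇¬p3, 0
2. ¬(□(□(p1 ∧ ¬p2) ∨ ¬p1) → (□(p1 ∧ ¬p2) ∨ ¬p1)), 0   [∧-rule on 1]
3. ¬◇¬p3, 0   [∧-rule on 1]
4. □(□(p1 ∧ ¬p2) ∨ ¬p1), 0   [¬→-rule on 2]
5. ¬(□(p1 ∧ ¬p2) ∨ ¬p1), 0   [¬→-rule on 2]
6. ¬□(p1 ∧ ¬p2), 0   [¬∨-rule on 5]
7. p1, 0   [¬∨-rule on 5]
8. p3, 0   [¬◇-rule on 3 via 0R0]
9. □(p1 ∧ ¬p2) ∨ ¬p1, 0   [□-rule on 4 via 0R0]
10. □(p1 ∧ ¬p2), 0   [∨-rule on 9 (branches; this branch)]
11. p1 ∧ ¬p2, 0   [□-rule on 10 via 0R0]
12. ¬p2, 0   [∧-rule on 11]
13. ¬(p1 ∧ ¬p2), 1   [¬□-rule on 6: fresh world 1, 0R1]
14. p3, 1   [¬◇-rule on 3 via 0R1]
15. □(p1 ∧ ¬p2) ∨ ¬p1, 1   [□-rule on 4 via 0R1]
16. p1 ∧ ¬p2, 1   [□-rule on 10 via 0R1]
17. p1, 1   [∧-rule on 16]
18. ¬p2, 1   [∧-rule on 16]
19. p2, 1   [¬∧-rule on 13 (branches; this branch)]
Accessibility: 0R0, 0R1, 1R0, 1R1
Branch closes: p2 and ¬p2 both at 1.
Every branch closes; the branch above is one of them.

No, unsatisfiable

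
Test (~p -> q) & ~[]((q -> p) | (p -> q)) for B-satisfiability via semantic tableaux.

No, unsatisfiable

1. (~p -> q) & ~[]((q -> p) | (p -> q)), u
2. ~p -> q, u   [&-rule on 1]
3. ~[]((q -> p) | (p -> q)), u   [&-rule on 1]
4. q, u   [->-rule on 2 (branches; this branch)]
5. ~((q -> p) | (p -> q)), v   [~[]-rule on 3: fresh world v, uRv]
6. ~(q -> p), v   [~|-rule on 5]
7. ~(p -> q), v   [~|-rule on 5]
8. q, v   [~->-rule on 6]
9. ~p, v   [~->-rule on 6]
10. p, v   [~->-rule on 7]
11. ~q, v   [~->-rule on 7]
Accessibility: uRu, uRv, vRu, vRv
Branch closes: p and ~p both at v.
Every branch closes; the branch above is one of them.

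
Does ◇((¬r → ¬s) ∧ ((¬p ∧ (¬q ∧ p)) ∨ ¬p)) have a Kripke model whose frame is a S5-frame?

Satisfiable (open branch found)

1. ◇((¬r → ¬s) ∧ ((¬p ∧ (¬q ∧ p)) ∨ ¬p)), u
2. (¬r → ¬s) ∧ ((¬p ∧ (¬q ∧ p)) ∨ ¬p), v
3. ¬r → ¬s, v
4. (¬p ∧ (¬q ∧ p)) ∨ ¬p, v
5. ¬s, v
6. ¬p, v
Accessibility: uRu, uRv, vRu, vRv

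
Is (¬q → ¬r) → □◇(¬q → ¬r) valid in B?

Tableau for the negation ¬((¬q → ¬r) → □◇(¬q → ¬r)):
1. ¬((¬q → ¬r) → □◇(¬q → ¬r)), 0
2. ¬q → ¬r, 0
3. ¬□◇(¬q → ¬r), 0
4. ¬r, 0
5. ¬◇(¬q → ¬r), 1
6. ¬(¬q → ¬r), 0
7. ¬q, 0
8. r, 0
Accessibility: 0R0, 0R1, 1R0, 1R1
Branch closes: r and ¬r both at 0.
Every branch of the negation's tableau closes; the branch above is one of them.

Yes, valid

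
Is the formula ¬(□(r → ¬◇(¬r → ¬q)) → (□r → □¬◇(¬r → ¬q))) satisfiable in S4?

Unsatisfiable

1. ¬(□(r → ¬◇(¬r → ¬q)) → (□r → □¬◇(¬r → ¬q))), u
2. □(r → ¬◇(¬r → ¬q)), u
3. ¬(□r → □¬◇(¬r → ¬q)), u
4. □r, u
5. ¬□¬◇(¬r → ¬q), u
6. r → ¬◇(¬r → ¬q), u
7. r, u
8. ¬◇(¬r → ¬q), u
9. ¬(¬r → ¬q), u
10. ¬r, u
11. q, u
Accessibility: uRu
Branch closes: r and ¬r both at u.
(One branch shown.) All branches close.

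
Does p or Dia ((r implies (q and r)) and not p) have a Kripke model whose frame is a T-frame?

1. p or Dia ((r implies (q and r)) and not p), w0
2. Dia ((r implies (q and r)) and not p), w0
3. (r implies (q and r)) and not p, w1
4. r implies (q and r), w1
5. not p, w1
6. q and r, w1
7. q, w1
8. r, w1
Accessibility: w0Rw0, w0Rw1, w1Rw1

Satisfiable (open branch found)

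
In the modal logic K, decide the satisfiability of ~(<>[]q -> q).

Satisfiable (open branch found)

1. ~(<>[]q -> q), 0
2. <>[]q, 0
3. ~q, 0
4. []q, 1
Accessibility: 0R1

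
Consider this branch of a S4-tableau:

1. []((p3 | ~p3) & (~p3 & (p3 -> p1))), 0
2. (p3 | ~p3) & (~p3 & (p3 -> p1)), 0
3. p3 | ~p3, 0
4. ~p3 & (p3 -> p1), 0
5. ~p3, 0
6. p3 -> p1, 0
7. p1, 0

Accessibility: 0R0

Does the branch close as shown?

Open

No atom appears with both signs at the same world.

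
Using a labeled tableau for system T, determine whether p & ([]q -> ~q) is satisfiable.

1. p & ([]q -> ~q), w0
2. p, w0
3. []q -> ~q, w0
4. ~q, w0
Accessibility: w0Rw0

Satisfiable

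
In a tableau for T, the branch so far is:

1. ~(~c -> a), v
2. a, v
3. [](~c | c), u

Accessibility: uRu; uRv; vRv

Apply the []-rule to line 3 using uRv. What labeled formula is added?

~c | c, v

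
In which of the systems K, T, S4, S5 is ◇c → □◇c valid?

S5

S4-tableau for the negation ¬(◇c → □◇c):
1. ¬(◇c → □◇c), 0
2. ◇c, 0
3. ¬□◇c, 0
4. c, 1
5. ¬◇c, 2
6. ¬c, 2
Accessibility: 0R0, 0R1, 0R2, 1R1, 2R2
Complete open branch: countermodel on an S4-frame, so not valid in S4, nor in K, T (the same frame is also a K-frame and a T-frame).
S5-tableau for the negation ¬(◇c → □◇c):
1. ¬(◇c → □◇c), 0
2. ◇c, 0
3. ¬□◇c, 0
4. c, 1
5. ¬◇c, 2
6. ¬c, 0
7. ¬c, 1
Accessibility: 0R0, 0R1, 0R2, 1R0, 1R1, 1R2, 2R0, 2R1, 2R2
Branch closes: c and ¬c both at 1.
Every branch closes (one shown): valid in S5.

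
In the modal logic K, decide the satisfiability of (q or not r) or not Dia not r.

Satisfiable (open branch found)

1. (q or not r) or not Dia not r, w0
2. not Dia not r, w0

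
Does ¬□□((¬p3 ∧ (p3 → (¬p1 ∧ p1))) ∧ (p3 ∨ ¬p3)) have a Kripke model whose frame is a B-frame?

Satisfiable (open branch found)

1. ¬□□((¬p3 ∧ (p3 → (¬p1 ∧ p1))) ∧ (p3 ∨ ¬p3)), u
2. ¬□((¬p3 ∧ (p3 → (¬p1 ∧ p1))) ∧ (p3 ∨ ¬p3)), v   [¬□-rule on 1: fresh world v, uRv]
3. ¬((¬p3 ∧ (p3 → (¬p1 ∧ p1))) ∧ (p3 ∨ ¬p3)), w   [¬□-rule on 2: fresh world w, vRw]
4. ¬(¬p3 ∧ (p3 → (¬p1 ∧ p1))), w   [¬∧-rule on 3 (branches; this branch)]
5. ¬(p3 → (¬p1 ∧ p1)), w   [¬∧-rule on 4 (branches; this branch)]
6. p3, w   [¬→-rule on 5]
7. ¬(¬p1 ∧ p1), w   [¬→-rule on 5]
8. ¬p1, w   [¬∧-rule on 7 (branches; this branch)]
Accessibility: uRu, uRv, vRu, vRv, vRw, wRv, wRw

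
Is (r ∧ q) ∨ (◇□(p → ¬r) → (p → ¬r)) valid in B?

Valid

Tableau for the negation ¬((r ∧ q) ∨ (◇□(p → ¬r) → (p → ¬r))):
1. ¬((r ∧ q) ∨ (◇□(p → ¬r) → (p → ¬r))), w0
2. ¬(r ∧ q), w0   [¬∨-rule on 1]
3. ¬(◇□(p → ¬r) → (p → ¬r)), w0   [¬∨-rule on 1]
4. ◇□(p → ¬r), w0   [¬→-rule on 3]
5. ¬(p → ¬r), w0   [¬→-rule on 3]
6. p, w0   [¬→-rule on 5]
7. r, w0   [¬→-rule on 5]
8. ¬q, w0   [¬∧-rule on 2 (branches; this branch)]
9. □(p → ¬r), w1   [◇-rule on 4: fresh world w1, w0Rw1]
10. p → ¬r, w0   [□-rule on 9 via w1Rw0]
11. p → ¬r, w1   [□-rule on 9 via w1Rw1]
12. ¬r, w0   [→-rule on 10 (branches; this branch)]
Accessibility: w0Rw0, w0Rw1, w1Rw0, w1Rw1
Branch closes: r and ¬r both at w0.
Every branch of the negation's tableau closes; the branch above is one of them.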